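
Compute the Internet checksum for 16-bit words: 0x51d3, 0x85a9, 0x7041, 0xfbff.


Sum all words (with carry folding):
+ 0x51d3 = 0x51d3
+ 0x85a9 = 0xd77c
+ 0x7041 = 0x47be
+ 0xfbff = 0x43be
One's complement: ~0x43be
Checksum = 0xbc41


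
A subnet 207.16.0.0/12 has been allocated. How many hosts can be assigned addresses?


Host bits = 32 - 12 = 20
Total addresses = 2^20 = 1048576
Usable = total - 2 (network and broadcast)
Usable hosts: 1048574


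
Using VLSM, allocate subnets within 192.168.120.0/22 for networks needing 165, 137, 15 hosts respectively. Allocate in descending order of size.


165 hosts -> /24 (254 usable): 192.168.120.0/24
137 hosts -> /24 (254 usable): 192.168.121.0/24
15 hosts -> /27 (30 usable): 192.168.122.0/27
Allocation: 192.168.120.0/24 (165 hosts, 254 usable); 192.168.121.0/24 (137 hosts, 254 usable); 192.168.122.0/27 (15 hosts, 30 usable)


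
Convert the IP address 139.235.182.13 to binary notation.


139 = 10001011
235 = 11101011
182 = 10110110
13 = 00001101
Binary: 10001011.11101011.10110110.00001101


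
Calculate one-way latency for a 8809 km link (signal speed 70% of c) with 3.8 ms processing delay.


Speed = 0.7 * 3e5 km/s = 210000 km/s
Propagation delay = 8809 / 210000 = 0.0419 s = 41.9476 ms
Processing delay = 3.8 ms
Total one-way latency = 45.7476 ms


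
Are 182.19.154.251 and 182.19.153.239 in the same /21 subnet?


Mask: 255.255.248.0
182.19.154.251 AND mask = 182.19.152.0
182.19.153.239 AND mask = 182.19.152.0
Yes, same subnet (182.19.152.0)


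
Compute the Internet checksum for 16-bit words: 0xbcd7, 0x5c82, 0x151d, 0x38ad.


Sum all words (with carry folding):
+ 0xbcd7 = 0xbcd7
+ 0x5c82 = 0x195a
+ 0x151d = 0x2e77
+ 0x38ad = 0x6724
One's complement: ~0x6724
Checksum = 0x98db


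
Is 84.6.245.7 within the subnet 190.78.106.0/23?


Subnet network: 190.78.106.0
Test IP AND mask: 84.6.244.0
No, 84.6.245.7 is not in 190.78.106.0/23


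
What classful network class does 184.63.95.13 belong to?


First octet: 184
Binary: 10111000
10xxxxxx -> Class B (128-191)
Class B, default mask 255.255.0.0 (/16)


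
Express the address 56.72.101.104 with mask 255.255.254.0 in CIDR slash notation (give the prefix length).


Binary: 11111111.11111111.11111110.00000000
Count leading 1s
Prefix: /23


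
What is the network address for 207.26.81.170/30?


IP:   11001111.00011010.01010001.10101010
Mask: 11111111.11111111.11111111.11111100
AND operation:
Net:  11001111.00011010.01010001.10101000
Network: 207.26.81.168/30


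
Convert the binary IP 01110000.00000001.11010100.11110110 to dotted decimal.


01110000 = 112
00000001 = 1
11010100 = 212
11110110 = 246
IP: 112.1.212.246


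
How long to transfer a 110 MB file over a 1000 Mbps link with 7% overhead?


Effective throughput = 1000 * (1 - 7/100) = 930.0 Mbps
File size in Mb = 110 * 8 = 880 Mb
Time = 880 / 930.0
Time = 0.9462 seconds


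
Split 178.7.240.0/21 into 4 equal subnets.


New prefix = 21 + 2 = 23
Each subnet has 512 addresses
  178.7.240.0/23
  178.7.242.0/23
  178.7.244.0/23
  178.7.246.0/23
Subnets: 178.7.240.0/23, 178.7.242.0/23, 178.7.244.0/23, 178.7.246.0/23


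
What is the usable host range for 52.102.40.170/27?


Network: 52.102.40.160
Broadcast: 52.102.40.191
First usable = network + 1
Last usable = broadcast - 1
Range: 52.102.40.161 to 52.102.40.190


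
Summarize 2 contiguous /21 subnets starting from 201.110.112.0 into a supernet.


Original prefix: /21
Number of subnets: 2 = 2^1
New prefix = 21 - 1 = 20
Supernet: 201.110.112.0/20


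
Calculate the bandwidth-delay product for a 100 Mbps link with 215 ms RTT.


BDP = bandwidth * RTT
= 100 Mbps * 215 ms
= 100 * 1e6 * 215 / 1000 bits
= 21500000 bits
= 2687500 bytes
= 2624.5117 KB
BDP = 21500000 bits (2687500 bytes)


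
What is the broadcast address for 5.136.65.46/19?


Network: 5.136.64.0/19
Host bits = 13
Set all host bits to 1:
Broadcast: 5.136.95.255


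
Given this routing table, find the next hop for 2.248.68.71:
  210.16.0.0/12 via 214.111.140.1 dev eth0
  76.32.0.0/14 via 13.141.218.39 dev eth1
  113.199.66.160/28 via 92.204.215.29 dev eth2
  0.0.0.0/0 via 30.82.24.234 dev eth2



Longest prefix match for 2.248.68.71:
  /12 210.16.0.0: no
  /14 76.32.0.0: no
  /28 113.199.66.160: no
  /0 0.0.0.0: MATCH
Selected: next-hop 30.82.24.234 via eth2 (matched /0)


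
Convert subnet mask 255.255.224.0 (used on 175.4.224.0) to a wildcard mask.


Subnet mask: 255.255.224.0
Wildcard = 255.255.255.255 - subnet mask
255 - 255 = 0
255 - 255 = 0
255 - 224 = 31
255 - 0 = 255
Wildcard: 0.0.31.255


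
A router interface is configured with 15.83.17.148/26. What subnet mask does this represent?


/26 means 26 network bits, 6 host bits
Binary: 11111111111111111111111111000000
Mask: 255.255.255.192


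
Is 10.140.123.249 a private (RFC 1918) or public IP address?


RFC 1918 private ranges:
  10.0.0.0/8 (10.0.0.0 - 10.255.255.255)
  172.16.0.0/12 (172.16.0.0 - 172.31.255.255)
  192.168.0.0/16 (192.168.0.0 - 192.168.255.255)
Private (in 10.0.0.0/8)


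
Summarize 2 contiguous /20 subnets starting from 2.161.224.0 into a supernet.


Original prefix: /20
Number of subnets: 2 = 2^1
New prefix = 20 - 1 = 19
Supernet: 2.161.224.0/19


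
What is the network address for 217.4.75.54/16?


IP:   11011001.00000100.01001011.00110110
Mask: 11111111.11111111.00000000.00000000
AND operation:
Net:  11011001.00000100.00000000.00000000
Network: 217.4.0.0/16


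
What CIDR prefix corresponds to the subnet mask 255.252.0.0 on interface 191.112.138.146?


Binary: 11111111.11111100.00000000.00000000
Count leading 1s
Prefix: /14


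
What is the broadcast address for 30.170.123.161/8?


Network: 30.0.0.0/8
Host bits = 24
Set all host bits to 1:
Broadcast: 30.255.255.255


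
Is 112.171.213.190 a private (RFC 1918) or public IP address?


RFC 1918 private ranges:
  10.0.0.0/8 (10.0.0.0 - 10.255.255.255)
  172.16.0.0/12 (172.16.0.0 - 172.31.255.255)
  192.168.0.0/16 (192.168.0.0 - 192.168.255.255)
Public (not in any RFC 1918 range)


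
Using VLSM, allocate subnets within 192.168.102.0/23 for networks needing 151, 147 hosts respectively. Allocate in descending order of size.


151 hosts -> /24 (254 usable): 192.168.102.0/24
147 hosts -> /24 (254 usable): 192.168.103.0/24
Allocation: 192.168.102.0/24 (151 hosts, 254 usable); 192.168.103.0/24 (147 hosts, 254 usable)


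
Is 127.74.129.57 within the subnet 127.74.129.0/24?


Subnet network: 127.74.129.0
Test IP AND mask: 127.74.129.0
Yes, 127.74.129.57 is in 127.74.129.0/24


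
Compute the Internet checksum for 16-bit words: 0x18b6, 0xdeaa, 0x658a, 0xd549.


Sum all words (with carry folding):
+ 0x18b6 = 0x18b6
+ 0xdeaa = 0xf760
+ 0x658a = 0x5ceb
+ 0xd549 = 0x3235
One's complement: ~0x3235
Checksum = 0xcdca


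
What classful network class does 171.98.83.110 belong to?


First octet: 171
Binary: 10101011
10xxxxxx -> Class B (128-191)
Class B, default mask 255.255.0.0 (/16)


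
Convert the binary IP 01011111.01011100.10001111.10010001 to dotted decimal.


01011111 = 95
01011100 = 92
10001111 = 143
10010001 = 145
IP: 95.92.143.145


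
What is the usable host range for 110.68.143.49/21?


Network: 110.68.136.0
Broadcast: 110.68.143.255
First usable = network + 1
Last usable = broadcast - 1
Range: 110.68.136.1 to 110.68.143.254


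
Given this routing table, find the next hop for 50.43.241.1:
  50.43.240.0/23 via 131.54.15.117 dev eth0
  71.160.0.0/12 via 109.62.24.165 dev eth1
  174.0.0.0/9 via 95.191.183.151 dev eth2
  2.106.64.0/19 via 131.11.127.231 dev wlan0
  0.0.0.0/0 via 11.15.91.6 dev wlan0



Longest prefix match for 50.43.241.1:
  /23 50.43.240.0: MATCH
  /12 71.160.0.0: no
  /9 174.0.0.0: no
  /19 2.106.64.0: no
  /0 0.0.0.0: MATCH
Selected: next-hop 131.54.15.117 via eth0 (matched /23)


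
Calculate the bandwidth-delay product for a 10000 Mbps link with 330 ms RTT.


BDP = bandwidth * RTT
= 10000 Mbps * 330 ms
= 10000 * 1e6 * 330 / 1000 bits
= 3300000000 bits
= 412500000 bytes
= 402832.0312 KB
BDP = 3300000000 bits (412500000 bytes)


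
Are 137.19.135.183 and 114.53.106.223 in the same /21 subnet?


Mask: 255.255.248.0
137.19.135.183 AND mask = 137.19.128.0
114.53.106.223 AND mask = 114.53.104.0
No, different subnets (137.19.128.0 vs 114.53.104.0)


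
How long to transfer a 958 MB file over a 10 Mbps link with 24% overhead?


Effective throughput = 10 * (1 - 24/100) = 7.6 Mbps
File size in Mb = 958 * 8 = 7664 Mb
Time = 7664 / 7.6
Time = 1008.4211 seconds


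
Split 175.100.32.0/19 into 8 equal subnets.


New prefix = 19 + 3 = 22
Each subnet has 1024 addresses
  175.100.32.0/22
  175.100.36.0/22
  175.100.40.0/22
  175.100.44.0/22
  175.100.48.0/22
  175.100.52.0/22
  175.100.56.0/22
  175.100.60.0/22
Subnets: 175.100.32.0/22, 175.100.36.0/22, 175.100.40.0/22, 175.100.44.0/22, 175.100.48.0/22, 175.100.52.0/22, 175.100.56.0/22, 175.100.60.0/22


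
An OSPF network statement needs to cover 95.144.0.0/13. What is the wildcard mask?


Subnet mask: 255.248.0.0
Wildcard = 255.255.255.255 - subnet mask
255 - 255 = 0
255 - 248 = 7
255 - 0 = 255
255 - 0 = 255
Wildcard: 0.7.255.255


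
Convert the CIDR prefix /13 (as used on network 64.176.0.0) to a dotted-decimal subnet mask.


/13 means 13 network bits, 19 host bits
Binary: 11111111111110000000000000000000
Mask: 255.248.0.0


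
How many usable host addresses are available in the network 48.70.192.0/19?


Host bits = 32 - 19 = 13
Total addresses = 2^13 = 8192
Usable = total - 2 (network and broadcast)
Usable hosts: 8190


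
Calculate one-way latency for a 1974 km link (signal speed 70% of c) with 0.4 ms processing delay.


Speed = 0.7 * 3e5 km/s = 210000 km/s
Propagation delay = 1974 / 210000 = 0.0094 s = 9.4 ms
Processing delay = 0.4 ms
Total one-way latency = 9.8 ms


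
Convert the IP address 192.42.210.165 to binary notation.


192 = 11000000
42 = 00101010
210 = 11010010
165 = 10100101
Binary: 11000000.00101010.11010010.10100101


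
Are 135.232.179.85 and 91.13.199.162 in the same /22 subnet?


Mask: 255.255.252.0
135.232.179.85 AND mask = 135.232.176.0
91.13.199.162 AND mask = 91.13.196.0
No, different subnets (135.232.176.0 vs 91.13.196.0)


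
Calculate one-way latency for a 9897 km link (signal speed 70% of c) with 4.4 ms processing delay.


Speed = 0.7 * 3e5 km/s = 210000 km/s
Propagation delay = 9897 / 210000 = 0.0471 s = 47.1286 ms
Processing delay = 4.4 ms
Total one-way latency = 51.5286 ms


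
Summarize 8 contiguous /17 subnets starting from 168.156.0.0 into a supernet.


Original prefix: /17
Number of subnets: 8 = 2^3
New prefix = 17 - 3 = 14
Supernet: 168.156.0.0/14


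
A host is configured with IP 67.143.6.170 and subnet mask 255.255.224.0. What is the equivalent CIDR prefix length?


Binary: 11111111.11111111.11100000.00000000
Count leading 1s
Prefix: /19


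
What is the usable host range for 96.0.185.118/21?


Network: 96.0.184.0
Broadcast: 96.0.191.255
First usable = network + 1
Last usable = broadcast - 1
Range: 96.0.184.1 to 96.0.191.254


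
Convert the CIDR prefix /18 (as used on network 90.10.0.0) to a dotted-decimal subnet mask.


/18 means 18 network bits, 14 host bits
Binary: 11111111111111111100000000000000
Mask: 255.255.192.0


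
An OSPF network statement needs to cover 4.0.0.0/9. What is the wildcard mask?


Subnet mask: 255.128.0.0
Wildcard = 255.255.255.255 - subnet mask
255 - 255 = 0
255 - 128 = 127
255 - 0 = 255
255 - 0 = 255
Wildcard: 0.127.255.255


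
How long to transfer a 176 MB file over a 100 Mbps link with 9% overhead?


Effective throughput = 100 * (1 - 9/100) = 91 Mbps
File size in Mb = 176 * 8 = 1408 Mb
Time = 1408 / 91
Time = 15.4725 seconds


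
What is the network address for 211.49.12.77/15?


IP:   11010011.00110001.00001100.01001101
Mask: 11111111.11111110.00000000.00000000
AND operation:
Net:  11010011.00110000.00000000.00000000
Network: 211.48.0.0/15


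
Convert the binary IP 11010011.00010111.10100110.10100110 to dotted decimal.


11010011 = 211
00010111 = 23
10100110 = 166
10100110 = 166
IP: 211.23.166.166


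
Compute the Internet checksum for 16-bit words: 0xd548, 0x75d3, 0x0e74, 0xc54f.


Sum all words (with carry folding):
+ 0xd548 = 0xd548
+ 0x75d3 = 0x4b1c
+ 0x0e74 = 0x5990
+ 0xc54f = 0x1ee0
One's complement: ~0x1ee0
Checksum = 0xe11f


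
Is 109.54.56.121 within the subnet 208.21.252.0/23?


Subnet network: 208.21.252.0
Test IP AND mask: 109.54.56.0
No, 109.54.56.121 is not in 208.21.252.0/23


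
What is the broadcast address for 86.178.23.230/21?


Network: 86.178.16.0/21
Host bits = 11
Set all host bits to 1:
Broadcast: 86.178.23.255


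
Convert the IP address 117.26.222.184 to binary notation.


117 = 01110101
26 = 00011010
222 = 11011110
184 = 10111000
Binary: 01110101.00011010.11011110.10111000


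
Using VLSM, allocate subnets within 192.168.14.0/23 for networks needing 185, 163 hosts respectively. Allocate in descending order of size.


185 hosts -> /24 (254 usable): 192.168.14.0/24
163 hosts -> /24 (254 usable): 192.168.15.0/24
Allocation: 192.168.14.0/24 (185 hosts, 254 usable); 192.168.15.0/24 (163 hosts, 254 usable)


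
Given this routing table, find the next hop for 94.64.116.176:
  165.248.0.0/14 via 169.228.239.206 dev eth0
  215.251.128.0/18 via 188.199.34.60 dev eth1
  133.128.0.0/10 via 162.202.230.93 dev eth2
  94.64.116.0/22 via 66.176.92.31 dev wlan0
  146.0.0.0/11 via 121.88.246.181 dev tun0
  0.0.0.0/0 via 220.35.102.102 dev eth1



Longest prefix match for 94.64.116.176:
  /14 165.248.0.0: no
  /18 215.251.128.0: no
  /10 133.128.0.0: no
  /22 94.64.116.0: MATCH
  /11 146.0.0.0: no
  /0 0.0.0.0: MATCH
Selected: next-hop 66.176.92.31 via wlan0 (matched /22)


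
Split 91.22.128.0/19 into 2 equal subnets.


New prefix = 19 + 1 = 20
Each subnet has 4096 addresses
  91.22.128.0/20
  91.22.144.0/20
Subnets: 91.22.128.0/20, 91.22.144.0/20


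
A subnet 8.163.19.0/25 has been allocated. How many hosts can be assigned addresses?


Host bits = 32 - 25 = 7
Total addresses = 2^7 = 128
Usable = total - 2 (network and broadcast)
Usable hosts: 126


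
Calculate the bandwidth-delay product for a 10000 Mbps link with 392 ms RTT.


BDP = bandwidth * RTT
= 10000 Mbps * 392 ms
= 10000 * 1e6 * 392 / 1000 bits
= 3920000000 bits
= 490000000 bytes
= 478515.625 KB
BDP = 3920000000 bits (490000000 bytes)


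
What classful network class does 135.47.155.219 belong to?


First octet: 135
Binary: 10000111
10xxxxxx -> Class B (128-191)
Class B, default mask 255.255.0.0 (/16)


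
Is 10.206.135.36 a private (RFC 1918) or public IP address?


RFC 1918 private ranges:
  10.0.0.0/8 (10.0.0.0 - 10.255.255.255)
  172.16.0.0/12 (172.16.0.0 - 172.31.255.255)
  192.168.0.0/16 (192.168.0.0 - 192.168.255.255)
Private (in 10.0.0.0/8)


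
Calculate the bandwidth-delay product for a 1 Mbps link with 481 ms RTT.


BDP = bandwidth * RTT
= 1 Mbps * 481 ms
= 1 * 1e6 * 481 / 1000 bits
= 481000 bits
= 60125 bytes
= 58.7158 KB
BDP = 481000 bits (60125 bytes)


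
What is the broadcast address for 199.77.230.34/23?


Network: 199.77.230.0/23
Host bits = 9
Set all host bits to 1:
Broadcast: 199.77.231.255


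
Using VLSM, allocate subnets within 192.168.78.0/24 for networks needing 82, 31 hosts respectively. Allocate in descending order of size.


82 hosts -> /25 (126 usable): 192.168.78.0/25
31 hosts -> /26 (62 usable): 192.168.78.128/26
Allocation: 192.168.78.0/25 (82 hosts, 126 usable); 192.168.78.128/26 (31 hosts, 62 usable)


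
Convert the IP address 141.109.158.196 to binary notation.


141 = 10001101
109 = 01101101
158 = 10011110
196 = 11000100
Binary: 10001101.01101101.10011110.11000100


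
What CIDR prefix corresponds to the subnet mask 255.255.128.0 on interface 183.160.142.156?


Binary: 11111111.11111111.10000000.00000000
Count leading 1s
Prefix: /17


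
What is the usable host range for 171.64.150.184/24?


Network: 171.64.150.0
Broadcast: 171.64.150.255
First usable = network + 1
Last usable = broadcast - 1
Range: 171.64.150.1 to 171.64.150.254


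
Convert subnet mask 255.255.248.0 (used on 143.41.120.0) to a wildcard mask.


Subnet mask: 255.255.248.0
Wildcard = 255.255.255.255 - subnet mask
255 - 255 = 0
255 - 255 = 0
255 - 248 = 7
255 - 0 = 255
Wildcard: 0.0.7.255


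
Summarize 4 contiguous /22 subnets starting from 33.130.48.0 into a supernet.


Original prefix: /22
Number of subnets: 4 = 2^2
New prefix = 22 - 2 = 20
Supernet: 33.130.48.0/20


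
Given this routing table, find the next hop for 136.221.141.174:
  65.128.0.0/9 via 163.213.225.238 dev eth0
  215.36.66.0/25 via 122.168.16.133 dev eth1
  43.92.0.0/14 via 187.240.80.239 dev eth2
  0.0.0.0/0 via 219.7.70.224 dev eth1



Longest prefix match for 136.221.141.174:
  /9 65.128.0.0: no
  /25 215.36.66.0: no
  /14 43.92.0.0: no
  /0 0.0.0.0: MATCH
Selected: next-hop 219.7.70.224 via eth1 (matched /0)


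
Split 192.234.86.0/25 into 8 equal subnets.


New prefix = 25 + 3 = 28
Each subnet has 16 addresses
  192.234.86.0/28
  192.234.86.16/28
  192.234.86.32/28
  192.234.86.48/28
  192.234.86.64/28
  192.234.86.80/28
  192.234.86.96/28
  192.234.86.112/28
Subnets: 192.234.86.0/28, 192.234.86.16/28, 192.234.86.32/28, 192.234.86.48/28, 192.234.86.64/28, 192.234.86.80/28, 192.234.86.96/28, 192.234.86.112/28


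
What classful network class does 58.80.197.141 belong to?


First octet: 58
Binary: 00111010
0xxxxxxx -> Class A (1-126)
Class A, default mask 255.0.0.0 (/8)


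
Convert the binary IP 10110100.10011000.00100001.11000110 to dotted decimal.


10110100 = 180
10011000 = 152
00100001 = 33
11000110 = 198
IP: 180.152.33.198


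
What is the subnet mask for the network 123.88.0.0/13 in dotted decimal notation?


/13 means 13 network bits, 19 host bits
Binary: 11111111111110000000000000000000
Mask: 255.248.0.0


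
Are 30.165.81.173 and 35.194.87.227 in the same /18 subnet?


Mask: 255.255.192.0
30.165.81.173 AND mask = 30.165.64.0
35.194.87.227 AND mask = 35.194.64.0
No, different subnets (30.165.64.0 vs 35.194.64.0)


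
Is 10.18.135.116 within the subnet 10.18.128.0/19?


Subnet network: 10.18.128.0
Test IP AND mask: 10.18.128.0
Yes, 10.18.135.116 is in 10.18.128.0/19


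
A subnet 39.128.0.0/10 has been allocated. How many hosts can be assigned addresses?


Host bits = 32 - 10 = 22
Total addresses = 2^22 = 4194304
Usable = total - 2 (network and broadcast)
Usable hosts: 4194302


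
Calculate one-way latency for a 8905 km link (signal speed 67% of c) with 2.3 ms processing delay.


Speed = 0.67 * 3e5 km/s = 201000 km/s
Propagation delay = 8905 / 201000 = 0.0443 s = 44.3035 ms
Processing delay = 2.3 ms
Total one-way latency = 46.6035 ms


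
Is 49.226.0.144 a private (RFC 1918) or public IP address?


RFC 1918 private ranges:
  10.0.0.0/8 (10.0.0.0 - 10.255.255.255)
  172.16.0.0/12 (172.16.0.0 - 172.31.255.255)
  192.168.0.0/16 (192.168.0.0 - 192.168.255.255)
Public (not in any RFC 1918 range)


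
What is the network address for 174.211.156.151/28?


IP:   10101110.11010011.10011100.10010111
Mask: 11111111.11111111.11111111.11110000
AND operation:
Net:  10101110.11010011.10011100.10010000
Network: 174.211.156.144/28


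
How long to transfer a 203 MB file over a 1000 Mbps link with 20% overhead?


Effective throughput = 1000 * (1 - 20/100) = 800 Mbps
File size in Mb = 203 * 8 = 1624 Mb
Time = 1624 / 800
Time = 2.03 seconds


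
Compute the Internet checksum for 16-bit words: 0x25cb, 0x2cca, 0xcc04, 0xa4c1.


Sum all words (with carry folding):
+ 0x25cb = 0x25cb
+ 0x2cca = 0x5295
+ 0xcc04 = 0x1e9a
+ 0xa4c1 = 0xc35b
One's complement: ~0xc35b
Checksum = 0x3ca4


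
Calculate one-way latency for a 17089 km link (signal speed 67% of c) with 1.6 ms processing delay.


Speed = 0.67 * 3e5 km/s = 201000 km/s
Propagation delay = 17089 / 201000 = 0.085 s = 85.0199 ms
Processing delay = 1.6 ms
Total one-way latency = 86.6199 ms


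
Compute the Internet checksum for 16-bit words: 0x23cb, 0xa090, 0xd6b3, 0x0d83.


Sum all words (with carry folding):
+ 0x23cb = 0x23cb
+ 0xa090 = 0xc45b
+ 0xd6b3 = 0x9b0f
+ 0x0d83 = 0xa892
One's complement: ~0xa892
Checksum = 0x576d


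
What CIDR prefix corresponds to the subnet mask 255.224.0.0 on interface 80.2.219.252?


Binary: 11111111.11100000.00000000.00000000
Count leading 1s
Prefix: /11


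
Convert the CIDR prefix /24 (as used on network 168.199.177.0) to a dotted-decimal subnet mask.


/24 means 24 network bits, 8 host bits
Binary: 11111111111111111111111100000000
Mask: 255.255.255.0


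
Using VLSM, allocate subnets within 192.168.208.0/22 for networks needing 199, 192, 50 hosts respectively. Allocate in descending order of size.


199 hosts -> /24 (254 usable): 192.168.208.0/24
192 hosts -> /24 (254 usable): 192.168.209.0/24
50 hosts -> /26 (62 usable): 192.168.210.0/26
Allocation: 192.168.208.0/24 (199 hosts, 254 usable); 192.168.209.0/24 (192 hosts, 254 usable); 192.168.210.0/26 (50 hosts, 62 usable)


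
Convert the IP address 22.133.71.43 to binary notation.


22 = 00010110
133 = 10000101
71 = 01000111
43 = 00101011
Binary: 00010110.10000101.01000111.00101011


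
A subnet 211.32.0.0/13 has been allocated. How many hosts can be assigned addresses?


Host bits = 32 - 13 = 19
Total addresses = 2^19 = 524288
Usable = total - 2 (network and broadcast)
Usable hosts: 524286


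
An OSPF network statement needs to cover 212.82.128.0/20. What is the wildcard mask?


Subnet mask: 255.255.240.0
Wildcard = 255.255.255.255 - subnet mask
255 - 255 = 0
255 - 255 = 0
255 - 240 = 15
255 - 0 = 255
Wildcard: 0.0.15.255


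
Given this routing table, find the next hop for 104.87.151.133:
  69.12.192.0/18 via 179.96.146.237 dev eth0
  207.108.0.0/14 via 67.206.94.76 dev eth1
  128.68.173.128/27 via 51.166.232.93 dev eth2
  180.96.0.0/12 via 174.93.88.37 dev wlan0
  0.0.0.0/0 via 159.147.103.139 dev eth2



Longest prefix match for 104.87.151.133:
  /18 69.12.192.0: no
  /14 207.108.0.0: no
  /27 128.68.173.128: no
  /12 180.96.0.0: no
  /0 0.0.0.0: MATCH
Selected: next-hop 159.147.103.139 via eth2 (matched /0)


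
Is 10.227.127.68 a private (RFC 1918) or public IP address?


RFC 1918 private ranges:
  10.0.0.0/8 (10.0.0.0 - 10.255.255.255)
  172.16.0.0/12 (172.16.0.0 - 172.31.255.255)
  192.168.0.0/16 (192.168.0.0 - 192.168.255.255)
Private (in 10.0.0.0/8)


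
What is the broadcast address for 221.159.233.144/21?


Network: 221.159.232.0/21
Host bits = 11
Set all host bits to 1:
Broadcast: 221.159.239.255


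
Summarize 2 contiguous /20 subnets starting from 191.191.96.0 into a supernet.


Original prefix: /20
Number of subnets: 2 = 2^1
New prefix = 20 - 1 = 19
Supernet: 191.191.96.0/19


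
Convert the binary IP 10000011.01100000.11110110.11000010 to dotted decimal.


10000011 = 131
01100000 = 96
11110110 = 246
11000010 = 194
IP: 131.96.246.194


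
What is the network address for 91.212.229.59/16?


IP:   01011011.11010100.11100101.00111011
Mask: 11111111.11111111.00000000.00000000
AND operation:
Net:  01011011.11010100.00000000.00000000
Network: 91.212.0.0/16


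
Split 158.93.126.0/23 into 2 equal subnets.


New prefix = 23 + 1 = 24
Each subnet has 256 addresses
  158.93.126.0/24
  158.93.127.0/24
Subnets: 158.93.126.0/24, 158.93.127.0/24


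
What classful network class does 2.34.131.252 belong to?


First octet: 2
Binary: 00000010
0xxxxxxx -> Class A (1-126)
Class A, default mask 255.0.0.0 (/8)


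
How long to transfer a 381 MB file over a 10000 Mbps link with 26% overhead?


Effective throughput = 10000 * (1 - 26/100) = 7400 Mbps
File size in Mb = 381 * 8 = 3048 Mb
Time = 3048 / 7400
Time = 0.4119 seconds


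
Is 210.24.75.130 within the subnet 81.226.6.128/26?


Subnet network: 81.226.6.128
Test IP AND mask: 210.24.75.128
No, 210.24.75.130 is not in 81.226.6.128/26


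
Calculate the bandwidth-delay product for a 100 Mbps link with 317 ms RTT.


BDP = bandwidth * RTT
= 100 Mbps * 317 ms
= 100 * 1e6 * 317 / 1000 bits
= 31700000 bits
= 3962500 bytes
= 3869.6289 KB
BDP = 31700000 bits (3962500 bytes)


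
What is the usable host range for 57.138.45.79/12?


Network: 57.128.0.0
Broadcast: 57.143.255.255
First usable = network + 1
Last usable = broadcast - 1
Range: 57.128.0.1 to 57.143.255.254


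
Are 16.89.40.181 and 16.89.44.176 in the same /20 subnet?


Mask: 255.255.240.0
16.89.40.181 AND mask = 16.89.32.0
16.89.44.176 AND mask = 16.89.32.0
Yes, same subnet (16.89.32.0)


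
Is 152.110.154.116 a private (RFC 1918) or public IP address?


RFC 1918 private ranges:
  10.0.0.0/8 (10.0.0.0 - 10.255.255.255)
  172.16.0.0/12 (172.16.0.0 - 172.31.255.255)
  192.168.0.0/16 (192.168.0.0 - 192.168.255.255)
Public (not in any RFC 1918 range)


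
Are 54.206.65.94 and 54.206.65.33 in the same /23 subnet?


Mask: 255.255.254.0
54.206.65.94 AND mask = 54.206.64.0
54.206.65.33 AND mask = 54.206.64.0
Yes, same subnet (54.206.64.0)


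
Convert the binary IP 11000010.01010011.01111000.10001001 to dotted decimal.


11000010 = 194
01010011 = 83
01111000 = 120
10001001 = 137
IP: 194.83.120.137


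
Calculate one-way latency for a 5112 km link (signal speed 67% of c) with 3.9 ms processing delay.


Speed = 0.67 * 3e5 km/s = 201000 km/s
Propagation delay = 5112 / 201000 = 0.0254 s = 25.4328 ms
Processing delay = 3.9 ms
Total one-way latency = 29.3328 ms


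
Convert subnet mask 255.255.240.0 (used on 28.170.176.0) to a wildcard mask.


Subnet mask: 255.255.240.0
Wildcard = 255.255.255.255 - subnet mask
255 - 255 = 0
255 - 255 = 0
255 - 240 = 15
255 - 0 = 255
Wildcard: 0.0.15.255


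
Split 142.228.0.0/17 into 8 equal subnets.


New prefix = 17 + 3 = 20
Each subnet has 4096 addresses
  142.228.0.0/20
  142.228.16.0/20
  142.228.32.0/20
  142.228.48.0/20
  142.228.64.0/20
  142.228.80.0/20
  142.228.96.0/20
  142.228.112.0/20
Subnets: 142.228.0.0/20, 142.228.16.0/20, 142.228.32.0/20, 142.228.48.0/20, 142.228.64.0/20, 142.228.80.0/20, 142.228.96.0/20, 142.228.112.0/20


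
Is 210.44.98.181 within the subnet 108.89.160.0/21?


Subnet network: 108.89.160.0
Test IP AND mask: 210.44.96.0
No, 210.44.98.181 is not in 108.89.160.0/21


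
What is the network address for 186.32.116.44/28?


IP:   10111010.00100000.01110100.00101100
Mask: 11111111.11111111.11111111.11110000
AND operation:
Net:  10111010.00100000.01110100.00100000
Network: 186.32.116.32/28


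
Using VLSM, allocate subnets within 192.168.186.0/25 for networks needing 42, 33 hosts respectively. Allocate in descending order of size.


42 hosts -> /26 (62 usable): 192.168.186.0/26
33 hosts -> /26 (62 usable): 192.168.186.64/26
Allocation: 192.168.186.0/26 (42 hosts, 62 usable); 192.168.186.64/26 (33 hosts, 62 usable)


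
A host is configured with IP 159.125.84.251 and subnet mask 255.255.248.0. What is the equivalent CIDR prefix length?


Binary: 11111111.11111111.11111000.00000000
Count leading 1s
Prefix: /21


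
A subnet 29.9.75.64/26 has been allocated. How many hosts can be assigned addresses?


Host bits = 32 - 26 = 6
Total addresses = 2^6 = 64
Usable = total - 2 (network and broadcast)
Usable hosts: 62


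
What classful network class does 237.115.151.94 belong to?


First octet: 237
Binary: 11101101
1110xxxx -> Class D (224-239)
Class D (multicast), default mask N/A


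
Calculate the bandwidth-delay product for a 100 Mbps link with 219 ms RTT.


BDP = bandwidth * RTT
= 100 Mbps * 219 ms
= 100 * 1e6 * 219 / 1000 bits
= 21900000 bits
= 2737500 bytes
= 2673.3398 KB
BDP = 21900000 bits (2737500 bytes)


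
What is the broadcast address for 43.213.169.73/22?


Network: 43.213.168.0/22
Host bits = 10
Set all host bits to 1:
Broadcast: 43.213.171.255


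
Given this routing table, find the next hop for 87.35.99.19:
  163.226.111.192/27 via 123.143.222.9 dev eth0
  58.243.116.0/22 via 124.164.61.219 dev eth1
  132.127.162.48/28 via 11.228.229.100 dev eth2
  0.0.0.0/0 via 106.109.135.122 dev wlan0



Longest prefix match for 87.35.99.19:
  /27 163.226.111.192: no
  /22 58.243.116.0: no
  /28 132.127.162.48: no
  /0 0.0.0.0: MATCH
Selected: next-hop 106.109.135.122 via wlan0 (matched /0)


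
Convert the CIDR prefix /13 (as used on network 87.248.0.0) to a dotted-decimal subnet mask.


/13 means 13 network bits, 19 host bits
Binary: 11111111111110000000000000000000
Mask: 255.248.0.0


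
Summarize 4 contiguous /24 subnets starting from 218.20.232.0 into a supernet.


Original prefix: /24
Number of subnets: 4 = 2^2
New prefix = 24 - 2 = 22
Supernet: 218.20.232.0/22


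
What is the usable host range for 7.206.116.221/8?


Network: 7.0.0.0
Broadcast: 7.255.255.255
First usable = network + 1
Last usable = broadcast - 1
Range: 7.0.0.1 to 7.255.255.254


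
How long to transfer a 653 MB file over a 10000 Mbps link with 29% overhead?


Effective throughput = 10000 * (1 - 29/100) = 7100 Mbps
File size in Mb = 653 * 8 = 5224 Mb
Time = 5224 / 7100
Time = 0.7358 seconds


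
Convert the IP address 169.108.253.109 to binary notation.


169 = 10101001
108 = 01101100
253 = 11111101
109 = 01101101
Binary: 10101001.01101100.11111101.01101101


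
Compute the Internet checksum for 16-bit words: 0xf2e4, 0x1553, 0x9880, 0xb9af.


Sum all words (with carry folding):
+ 0xf2e4 = 0xf2e4
+ 0x1553 = 0x0838
+ 0x9880 = 0xa0b8
+ 0xb9af = 0x5a68
One's complement: ~0x5a68
Checksum = 0xa597


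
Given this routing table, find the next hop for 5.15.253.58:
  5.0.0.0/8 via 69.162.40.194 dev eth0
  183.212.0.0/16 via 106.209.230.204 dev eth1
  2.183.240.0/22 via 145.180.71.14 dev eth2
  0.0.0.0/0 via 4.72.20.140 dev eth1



Longest prefix match for 5.15.253.58:
  /8 5.0.0.0: MATCH
  /16 183.212.0.0: no
  /22 2.183.240.0: no
  /0 0.0.0.0: MATCH
Selected: next-hop 69.162.40.194 via eth0 (matched /8)


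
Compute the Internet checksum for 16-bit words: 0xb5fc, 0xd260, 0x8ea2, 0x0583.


Sum all words (with carry folding):
+ 0xb5fc = 0xb5fc
+ 0xd260 = 0x885d
+ 0x8ea2 = 0x1700
+ 0x0583 = 0x1c83
One's complement: ~0x1c83
Checksum = 0xe37c


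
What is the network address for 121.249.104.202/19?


IP:   01111001.11111001.01101000.11001010
Mask: 11111111.11111111.11100000.00000000
AND operation:
Net:  01111001.11111001.01100000.00000000
Network: 121.249.96.0/19


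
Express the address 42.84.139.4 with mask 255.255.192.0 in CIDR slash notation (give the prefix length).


Binary: 11111111.11111111.11000000.00000000
Count leading 1s
Prefix: /18


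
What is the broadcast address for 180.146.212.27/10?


Network: 180.128.0.0/10
Host bits = 22
Set all host bits to 1:
Broadcast: 180.191.255.255


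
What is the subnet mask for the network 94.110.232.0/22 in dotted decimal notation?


/22 means 22 network bits, 10 host bits
Binary: 11111111111111111111110000000000
Mask: 255.255.252.0


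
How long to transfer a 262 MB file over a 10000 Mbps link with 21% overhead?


Effective throughput = 10000 * (1 - 21/100) = 7900 Mbps
File size in Mb = 262 * 8 = 2096 Mb
Time = 2096 / 7900
Time = 0.2653 seconds


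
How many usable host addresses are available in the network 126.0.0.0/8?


Host bits = 32 - 8 = 24
Total addresses = 2^24 = 16777216
Usable = total - 2 (network and broadcast)
Usable hosts: 16777214


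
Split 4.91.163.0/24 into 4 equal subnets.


New prefix = 24 + 2 = 26
Each subnet has 64 addresses
  4.91.163.0/26
  4.91.163.64/26
  4.91.163.128/26
  4.91.163.192/26
Subnets: 4.91.163.0/26, 4.91.163.64/26, 4.91.163.128/26, 4.91.163.192/26


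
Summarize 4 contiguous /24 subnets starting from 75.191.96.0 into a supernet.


Original prefix: /24
Number of subnets: 4 = 2^2
New prefix = 24 - 2 = 22
Supernet: 75.191.96.0/22


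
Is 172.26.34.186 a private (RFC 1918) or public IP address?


RFC 1918 private ranges:
  10.0.0.0/8 (10.0.0.0 - 10.255.255.255)
  172.16.0.0/12 (172.16.0.0 - 172.31.255.255)
  192.168.0.0/16 (192.168.0.0 - 192.168.255.255)
Private (in 172.16.0.0/12)


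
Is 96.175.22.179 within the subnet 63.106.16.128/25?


Subnet network: 63.106.16.128
Test IP AND mask: 96.175.22.128
No, 96.175.22.179 is not in 63.106.16.128/25


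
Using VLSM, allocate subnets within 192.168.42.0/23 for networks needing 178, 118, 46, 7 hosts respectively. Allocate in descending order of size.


178 hosts -> /24 (254 usable): 192.168.42.0/24
118 hosts -> /25 (126 usable): 192.168.43.0/25
46 hosts -> /26 (62 usable): 192.168.43.128/26
7 hosts -> /28 (14 usable): 192.168.43.192/28
Allocation: 192.168.42.0/24 (178 hosts, 254 usable); 192.168.43.0/25 (118 hosts, 126 usable); 192.168.43.128/26 (46 hosts, 62 usable); 192.168.43.192/28 (7 hosts, 14 usable)


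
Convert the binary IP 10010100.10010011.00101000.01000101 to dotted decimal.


10010100 = 148
10010011 = 147
00101000 = 40
01000101 = 69
IP: 148.147.40.69


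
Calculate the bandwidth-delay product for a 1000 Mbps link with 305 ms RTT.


BDP = bandwidth * RTT
= 1000 Mbps * 305 ms
= 1000 * 1e6 * 305 / 1000 bits
= 305000000 bits
= 38125000 bytes
= 37231.4453 KB
BDP = 305000000 bits (38125000 bytes)


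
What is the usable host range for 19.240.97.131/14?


Network: 19.240.0.0
Broadcast: 19.243.255.255
First usable = network + 1
Last usable = broadcast - 1
Range: 19.240.0.1 to 19.243.255.254


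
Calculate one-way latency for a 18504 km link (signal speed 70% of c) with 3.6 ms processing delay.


Speed = 0.7 * 3e5 km/s = 210000 km/s
Propagation delay = 18504 / 210000 = 0.0881 s = 88.1143 ms
Processing delay = 3.6 ms
Total one-way latency = 91.7143 ms


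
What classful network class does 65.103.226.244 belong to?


First octet: 65
Binary: 01000001
0xxxxxxx -> Class A (1-126)
Class A, default mask 255.0.0.0 (/8)


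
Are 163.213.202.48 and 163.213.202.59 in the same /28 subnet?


Mask: 255.255.255.240
163.213.202.48 AND mask = 163.213.202.48
163.213.202.59 AND mask = 163.213.202.48
Yes, same subnet (163.213.202.48)


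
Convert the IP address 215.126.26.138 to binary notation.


215 = 11010111
126 = 01111110
26 = 00011010
138 = 10001010
Binary: 11010111.01111110.00011010.10001010


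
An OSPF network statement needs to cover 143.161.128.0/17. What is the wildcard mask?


Subnet mask: 255.255.128.0
Wildcard = 255.255.255.255 - subnet mask
255 - 255 = 0
255 - 255 = 0
255 - 128 = 127
255 - 0 = 255
Wildcard: 0.0.127.255


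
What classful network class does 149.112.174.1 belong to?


First octet: 149
Binary: 10010101
10xxxxxx -> Class B (128-191)
Class B, default mask 255.255.0.0 (/16)


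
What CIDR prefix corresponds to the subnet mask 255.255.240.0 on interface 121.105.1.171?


Binary: 11111111.11111111.11110000.00000000
Count leading 1s
Prefix: /20


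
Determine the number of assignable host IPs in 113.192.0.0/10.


Host bits = 32 - 10 = 22
Total addresses = 2^22 = 4194304
Usable = total - 2 (network and broadcast)
Usable hosts: 4194302


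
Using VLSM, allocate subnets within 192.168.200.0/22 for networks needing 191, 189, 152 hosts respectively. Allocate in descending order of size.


191 hosts -> /24 (254 usable): 192.168.200.0/24
189 hosts -> /24 (254 usable): 192.168.201.0/24
152 hosts -> /24 (254 usable): 192.168.202.0/24
Allocation: 192.168.200.0/24 (191 hosts, 254 usable); 192.168.201.0/24 (189 hosts, 254 usable); 192.168.202.0/24 (152 hosts, 254 usable)


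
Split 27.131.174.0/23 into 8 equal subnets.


New prefix = 23 + 3 = 26
Each subnet has 64 addresses
  27.131.174.0/26
  27.131.174.64/26
  27.131.174.128/26
  27.131.174.192/26
  27.131.175.0/26
  27.131.175.64/26
  27.131.175.128/26
  27.131.175.192/26
Subnets: 27.131.174.0/26, 27.131.174.64/26, 27.131.174.128/26, 27.131.174.192/26, 27.131.175.0/26, 27.131.175.64/26, 27.131.175.128/26, 27.131.175.192/26


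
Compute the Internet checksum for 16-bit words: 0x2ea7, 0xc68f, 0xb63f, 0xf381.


Sum all words (with carry folding):
+ 0x2ea7 = 0x2ea7
+ 0xc68f = 0xf536
+ 0xb63f = 0xab76
+ 0xf381 = 0x9ef8
One's complement: ~0x9ef8
Checksum = 0x6107


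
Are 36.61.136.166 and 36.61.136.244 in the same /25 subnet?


Mask: 255.255.255.128
36.61.136.166 AND mask = 36.61.136.128
36.61.136.244 AND mask = 36.61.136.128
Yes, same subnet (36.61.136.128)


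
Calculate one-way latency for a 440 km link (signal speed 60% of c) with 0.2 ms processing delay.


Speed = 0.6 * 3e5 km/s = 180000 km/s
Propagation delay = 440 / 180000 = 0.0024 s = 2.4444 ms
Processing delay = 0.2 ms
Total one-way latency = 2.6444 ms


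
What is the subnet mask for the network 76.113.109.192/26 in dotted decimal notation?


/26 means 26 network bits, 6 host bits
Binary: 11111111111111111111111111000000
Mask: 255.255.255.192


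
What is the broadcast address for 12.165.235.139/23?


Network: 12.165.234.0/23
Host bits = 9
Set all host bits to 1:
Broadcast: 12.165.235.255


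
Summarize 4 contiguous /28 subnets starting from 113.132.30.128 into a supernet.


Original prefix: /28
Number of subnets: 4 = 2^2
New prefix = 28 - 2 = 26
Supernet: 113.132.30.128/26


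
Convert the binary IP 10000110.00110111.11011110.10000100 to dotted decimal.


10000110 = 134
00110111 = 55
11011110 = 222
10000100 = 132
IP: 134.55.222.132


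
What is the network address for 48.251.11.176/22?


IP:   00110000.11111011.00001011.10110000
Mask: 11111111.11111111.11111100.00000000
AND operation:
Net:  00110000.11111011.00001000.00000000
Network: 48.251.8.0/22


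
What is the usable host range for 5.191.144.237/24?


Network: 5.191.144.0
Broadcast: 5.191.144.255
First usable = network + 1
Last usable = broadcast - 1
Range: 5.191.144.1 to 5.191.144.254


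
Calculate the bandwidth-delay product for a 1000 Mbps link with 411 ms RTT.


BDP = bandwidth * RTT
= 1000 Mbps * 411 ms
= 1000 * 1e6 * 411 / 1000 bits
= 411000000 bits
= 51375000 bytes
= 50170.8984 KB
BDP = 411000000 bits (51375000 bytes)


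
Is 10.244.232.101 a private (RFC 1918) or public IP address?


RFC 1918 private ranges:
  10.0.0.0/8 (10.0.0.0 - 10.255.255.255)
  172.16.0.0/12 (172.16.0.0 - 172.31.255.255)
  192.168.0.0/16 (192.168.0.0 - 192.168.255.255)
Private (in 10.0.0.0/8)


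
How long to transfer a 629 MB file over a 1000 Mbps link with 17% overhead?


Effective throughput = 1000 * (1 - 17/100) = 830 Mbps
File size in Mb = 629 * 8 = 5032 Mb
Time = 5032 / 830
Time = 6.0627 seconds


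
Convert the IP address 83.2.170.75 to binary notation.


83 = 01010011
2 = 00000010
170 = 10101010
75 = 01001011
Binary: 01010011.00000010.10101010.01001011


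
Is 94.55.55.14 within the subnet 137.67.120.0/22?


Subnet network: 137.67.120.0
Test IP AND mask: 94.55.52.0
No, 94.55.55.14 is not in 137.67.120.0/22


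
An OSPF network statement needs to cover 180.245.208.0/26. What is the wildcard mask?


Subnet mask: 255.255.255.192
Wildcard = 255.255.255.255 - subnet mask
255 - 255 = 0
255 - 255 = 0
255 - 255 = 0
255 - 192 = 63
Wildcard: 0.0.0.63


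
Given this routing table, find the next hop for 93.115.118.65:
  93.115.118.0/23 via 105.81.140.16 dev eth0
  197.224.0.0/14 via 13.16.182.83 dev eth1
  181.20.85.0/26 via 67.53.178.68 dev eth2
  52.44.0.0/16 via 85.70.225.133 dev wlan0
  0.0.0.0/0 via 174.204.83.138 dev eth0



Longest prefix match for 93.115.118.65:
  /23 93.115.118.0: MATCH
  /14 197.224.0.0: no
  /26 181.20.85.0: no
  /16 52.44.0.0: no
  /0 0.0.0.0: MATCH
Selected: next-hop 105.81.140.16 via eth0 (matched /23)


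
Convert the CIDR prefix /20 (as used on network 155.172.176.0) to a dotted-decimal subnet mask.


/20 means 20 network bits, 12 host bits
Binary: 11111111111111111111000000000000
Mask: 255.255.240.0
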